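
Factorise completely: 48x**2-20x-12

Pull out the common factor 4, then factor the remaining trinomial.

4(3x+1)(4x-3)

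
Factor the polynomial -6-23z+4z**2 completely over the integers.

(4z+1)(z-6)

Need a pair with product 4·(-6) = -24 and sum -23: that's 1 and -24.
Split the middle term: 4z**2+z - 24z-6 = z(4z+1) - 6(4z+1).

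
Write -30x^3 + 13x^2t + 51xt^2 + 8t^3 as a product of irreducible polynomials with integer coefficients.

Group: 6x(-5x^2 + 3xt + 8t^2) + t(-5x^2 + 3xt + 8t^2); both groups contain (-5x^2 + 3xt + 8t^2), so (6x + t) is a factor with cofactor -5x^2 + 3xt + 8t^2.
The cofactor groups again: -5x^2 + 3xt + 8t^2 = -5x(x + t) + 8t(x + t); both groups contain (x + t), giving -(5x - 8t)(x + t).

-(5x - 8t)(6x + t)(x + t)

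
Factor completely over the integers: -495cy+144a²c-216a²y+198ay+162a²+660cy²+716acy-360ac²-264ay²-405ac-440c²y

Group: 8c(18a²-45ac+22ay-55cy) + (-12y+9)(18a²-45ac+22ay-55cy); both groups contain (18a²-45ac+22ay-55cy), so (8c-12y+9) is a factor with cofactor 18a²-45ac+22ay-55cy.
The cofactor groups again: 18a²-45ac+22ay-55cy = 2a(9a+11y) - 5c(9a+11y); both groups contain (9a+11y), giving (2a-5c)(9a+11y).

(2a-5c)(8c-12y+9)(9a+11y)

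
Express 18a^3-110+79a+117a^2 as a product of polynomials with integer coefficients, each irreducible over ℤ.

(2a+11)(3a+5)(3a-2)

Testing divisors of the constant over divisors of the leading coefficient, a = 2/3 is a root, giving the factor (3a-2) and quotient 6a^2+43a+55.
The remaining quadratic factors as (3a+5)(2a+11).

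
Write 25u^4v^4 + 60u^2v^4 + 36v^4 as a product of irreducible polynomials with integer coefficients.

v^4(5u^2 + 6)^2

Every term has a factor of v^4; factoring it out leaves 25u^4 + 60u^2 + 36.
Recognize a perfect-square trinomial with the parts 6 and 5u^2.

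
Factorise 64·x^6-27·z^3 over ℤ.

Recognize a difference of cubes with the parts 4·x^2 and 3·z.

(4·x^2-3·z)·(16·x^4+12·x^2·z+9·z^2)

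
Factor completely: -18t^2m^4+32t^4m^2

Pull out the common factor 2t^2m^2; 16t^2-9m^2 is a difference of squares.

2m^2t^2(4t-3m)(4t+3m)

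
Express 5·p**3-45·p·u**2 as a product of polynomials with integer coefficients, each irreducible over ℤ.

Factor out 5·p, leaving p**2-9·u**2, which is a difference of two squares.

5·p·(p+3·u)·(p-3·u)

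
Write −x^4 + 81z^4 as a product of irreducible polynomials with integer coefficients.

(3z − x)(3z + x)(9z^2 + x^2)

Difference of squares twice: with A = 3z and B = x, A⁴ − B⁴ = (A² − B²)(A² + B²), and A² − B² factors again.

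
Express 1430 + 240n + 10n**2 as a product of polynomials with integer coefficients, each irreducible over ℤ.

Pull out the common factor 10, then factor the remaining trinomial.

10(n + 11)(n + 13)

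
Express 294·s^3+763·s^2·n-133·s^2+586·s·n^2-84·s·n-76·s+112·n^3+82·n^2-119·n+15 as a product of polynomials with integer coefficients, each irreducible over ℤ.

Group: 6·s·(49·s^2+70·s·n-14·s+16·n^2+14·n-15) + (7·n-1)·(49·s^2+70·s·n-14·s+16·n^2+14·n-15); both groups contain (49·s^2+70·s·n-14·s+16·n^2+14·n-15), so (6·s+7·n-1) is a factor with cofactor 49·s^2+70·s·n-14·s+16·n^2+14·n-15.
The cofactor groups again: 49·s^2+70·s·n-14·s+16·n^2+14·n-15 = 7·s·(7·s+8·n-5) + (2·n+3)·(7·s+8·n-5); both groups contain (7·s+8·n-5), giving (7·s+2·n+3)·(7·s+8·n-5).

(7·s+2·n+3)·(6·s+7·n-1)·(7·s+8·n-5)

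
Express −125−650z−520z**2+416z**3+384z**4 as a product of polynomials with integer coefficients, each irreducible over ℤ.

(4z+1)(4z+5)(4z−5)(6z+5)

Testing divisors of the constant over divisors of the leading coefficient, z = −1/4 is a root, giving the factor (4z+1) and quotient 96z**3+80z**2−150z−125.
Continuing, z = −5/4 is a root, giving the factor (4z+5) and quotient 24z**2−10z−25.
The remaining quadratic factors as (6z+5)(4z−5).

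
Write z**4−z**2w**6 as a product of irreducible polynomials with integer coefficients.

z**2(z−w**3)(z+w**3)

Every term has a factor of z**2; factoring it out leaves z**2−w**6.
Recognize a difference of squares with the parts z and w**3.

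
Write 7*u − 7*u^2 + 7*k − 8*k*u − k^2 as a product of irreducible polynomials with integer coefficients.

−(k + 7*u − 7)*(k + u)

Group: −k*(k + u) + (−7*u + 7)*(k + u); both groups contain (k + u).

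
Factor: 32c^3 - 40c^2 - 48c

Pull out the common factor 8c, then factor the remaining trinomial.

8c(4c + 3)(c - 2)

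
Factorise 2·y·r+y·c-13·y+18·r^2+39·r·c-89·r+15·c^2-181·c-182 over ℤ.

(y+9·r+15·c+14)·(2·r+c-13)

Group: y·(2·r+c-13) + (9·r+15·c+14)·(2·r+c-13); both groups contain (2·r+c-13).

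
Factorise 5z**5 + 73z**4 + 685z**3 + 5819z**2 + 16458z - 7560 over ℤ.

(5z - 2)(z + 5)(z + 9)(z**2 + z + 84)

By the rational root theorem, z = -9 is a root, so (z + 9) divides it; the quotient is 5z**4 + 28z**3 + 433z**2 + 1922z - 840.
Next, z = -5 is a root, so (z + 5) divides it; the quotient is 5z**3 + 3z**2 + 418z - 168.
Continuing, z = 2/5 is a root, so (5z - 2) divides it; the quotient is z**2 + z + 84.
The quadratic z**2 + z + 84 has discriminant -335 < 0 and is irreducible over ℤ.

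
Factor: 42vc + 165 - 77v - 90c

Group as (42vc - 77v) + (-90c + 165) = 7v(6c - 11) - 15(6c - 11).
Both groups share the factor (6c - 11).

(6c - 11)(7v - 15)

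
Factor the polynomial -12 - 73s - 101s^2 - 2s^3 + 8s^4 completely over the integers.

By the rational root theorem, s = -3 is a root, so (s + 3) is a factor; dividing leaves 8s^3 - 26s^2 - 23s - 4.
Next, s = -1/4 is a root, so (4s + 1) is a factor; dividing leaves 2s^2 - 7s - 4.
The remaining quadratic factors as (s - 4)(2s + 1).

(2s + 1)(4s + 1)(s + 3)(s - 4)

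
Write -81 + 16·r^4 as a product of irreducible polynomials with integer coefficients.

Write as (4·r^2)² − (9)², then factor 4·r^2 - 9 once more.

(2·r + 3)·(2·r - 3)·(4·r^2 + 9)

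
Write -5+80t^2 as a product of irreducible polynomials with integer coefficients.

Every term has a factor of 5. Then 16t^2-1 = (4t)² − (1)².

5(4t+1)(4t-1)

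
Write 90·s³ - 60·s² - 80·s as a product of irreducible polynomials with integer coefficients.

Pull out the common factor 10·s, then factor the remaining trinomial.

10·s·(3·s + 2)·(3·s - 4)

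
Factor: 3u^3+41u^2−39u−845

(3u−13)(u+13)(u+5)

Testing divisors of the constant over divisors of the leading coefficient, u = −13 is a root, so (u+13) divides it; the quotient is 3u^2+2u−65.
The remaining quadratic factors as (u+5)(3u−13).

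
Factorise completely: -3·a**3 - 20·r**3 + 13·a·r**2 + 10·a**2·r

-(3·a + 5·r)·(a - 4·r)·(a - r)

Group: a·(-3·a**2 + 7·a·r + 20·r**2) - r·(-3·a**2 + 7·a·r + 20·r**2); both groups contain (-3·a**2 + 7·a·r + 20·r**2), so (a - r) is a factor with cofactor -3·a**2 + 7·a·r + 20·r**2.
The cofactor groups again: -3·a**2 + 7·a·r + 20·r**2 = -a·(3·a + 5·r) + 4·r·(3·a + 5·r); both groups contain (3·a + 5·r), giving -(a - 4·r)·(3·a + 5·r).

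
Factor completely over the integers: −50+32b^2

2(4b+5)(4b−5)

Every term has a factor of 2. Then 16b^2−25 = (4b)² − (5)².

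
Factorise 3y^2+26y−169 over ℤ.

Need a pair with product 3·(−169) = −507 and sum 26: that's 39 and −13.
Split the middle term: 3y^2+39y − 13y−169 = 3y(y+13) − 13(y+13).

(3y−13)(y+13)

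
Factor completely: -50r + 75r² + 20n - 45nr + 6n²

(2n - 5r)(3n - 15r + 10)

Group: 2n(3n - 15r + 10) - 5r(3n - 15r + 10); both groups contain (3n - 15r + 10).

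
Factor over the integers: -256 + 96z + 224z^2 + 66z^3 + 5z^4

(5z - 4)(z + 2)(z + 4)(z + 8)

Testing divisors of the constant over divisors of the leading coefficient, z = -4 is a root, so (z + 4) divides it; the quotient is 5z^3 + 46z^2 + 40z - 64.
Then z = -2 is a root, so (z + 2) is a factor; dividing leaves 5z^2 + 36z - 32.
The remaining quadratic factors as (5z - 4)(z + 8).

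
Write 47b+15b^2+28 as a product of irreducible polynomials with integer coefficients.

(3b+7)(5b+4)

Need a pair with product 15·28 = 420 and sum 47: that's 12 and 35.
Split the middle term: 15b^2+12b + 35b+28 = 3b(5b+4) + 7(5b+4).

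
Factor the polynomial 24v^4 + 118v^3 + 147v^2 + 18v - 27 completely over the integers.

(2v + 3)(3v - 1)(4v + 3)(v + 3)

Among the possible rational roots, v = 1/3 is a root, so (3v - 1) divides it; the quotient is 8v^3 + 42v^2 + 63v + 27.
Next, v = -3 is a root, giving the factor (v + 3) and quotient 8v^2 + 18v + 9.
The remaining quadratic factors as (2v + 3)(4v + 3).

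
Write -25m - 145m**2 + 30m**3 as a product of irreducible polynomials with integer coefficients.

Pull out the common factor 5m, then factor the remaining trinomial.

5m(6m + 1)(m - 5)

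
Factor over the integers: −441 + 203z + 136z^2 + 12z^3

Testing divisors of the constant over divisors of the leading coefficient, z = 7/6 is a root, so (6z − 7) divides it; the quotient is 2z^2 + 25z + 63.
The remaining quadratic factors as (z + 9)(2z + 7).

(2z + 7)(6z − 7)(z + 9)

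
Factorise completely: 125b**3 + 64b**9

Factor out b**3 first: what remains is 64b**6 + 125.
Recognize a sum of cubes with the parts 5 and 4b**2.

b**3(4b**2 + 5)(16b**4 − 20b**2 + 25)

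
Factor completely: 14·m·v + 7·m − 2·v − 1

Group as (14·m·v + 7·m) + (−2·v − 1) = 7·m·(2·v + 1) − (2·v + 1).
Both groups share the factor (2·v + 1).

(2·v + 1)·(7·m − 1)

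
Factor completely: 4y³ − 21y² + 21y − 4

(4y − 1)(y − 1)(y − 4)

By the rational root theorem, y = 1/4 is a root, so (4y − 1) divides it; the quotient is y² − 5y + 4.
The remaining quadratic factors as (y − 1)(y − 4).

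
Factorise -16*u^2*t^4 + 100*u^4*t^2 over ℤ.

Every term has a factor of 4*u^2*t^2. Then 25*u^2 - 4*t^2 = (5*u)² − (2*t)².

4*t^2*u^2*(5*u - 2*t)*(5*u + 2*t)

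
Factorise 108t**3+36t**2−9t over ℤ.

Pull out the common factor 9t, then factor the remaining trinomial.

9t(2t+1)(6t−1)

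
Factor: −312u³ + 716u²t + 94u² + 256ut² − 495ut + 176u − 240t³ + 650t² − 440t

−(2u − 5t)(13u − 6t + 8)(12u + 8t − 11)

Group: 2u(−156u² − 32ut + 47u + 48t² − 130t + 88) − 5t(−156u² − 32ut + 47u + 48t² − 130t + 88); both groups contain (−156u² − 32ut + 47u + 48t² − 130t + 88), so (2u − 5t) is a factor with cofactor −156u² − 32ut + 47u + 48t² − 130t + 88.
The cofactor groups again: −156u² − 32ut + 47u + 48t² − 130t + 88 = −12u(13u − 6t + 8) + (−8t + 11)(13u − 6t + 8); both groups contain (13u − 6t + 8), giving −(12u + 8t − 11)(13u − 6t + 8).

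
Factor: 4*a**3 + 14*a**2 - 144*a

2*a*(2*a - 9)*(a + 8)

Pull out the common factor 2*a, then factor the remaining trinomial.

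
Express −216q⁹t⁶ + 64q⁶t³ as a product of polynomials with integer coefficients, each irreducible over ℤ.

−8q⁶t³(3qt − 2)(9q²t² + 6qt + 4)

Factor out 8q⁶t³ first: what remains is −27q³t³ + 8.
Recognize a difference of cubes with the parts 2 and 3qt.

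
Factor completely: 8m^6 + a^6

Recognize a sum of cubes with the parts 2m^2 and a^2.

(a^2 + 2m^2)(a^4 - 2a^2m^2 + 4m^4)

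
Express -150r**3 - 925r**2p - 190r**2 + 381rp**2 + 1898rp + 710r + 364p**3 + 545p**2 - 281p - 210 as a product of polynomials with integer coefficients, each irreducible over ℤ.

-(5r - 4p - 7)(2r + 13p + 6)(15r + 7p - 5)

Group: 5r(-30r**2 - 209rp - 80r - 91p**2 + 23p + 30) + (-4p - 7)(-30r**2 - 209rp - 80r - 91p**2 + 23p + 30); both groups contain (-30r**2 - 209rp - 80r - 91p**2 + 23p + 30), so (5r - 4p - 7) is a factor with cofactor -30r**2 - 209rp - 80r - 91p**2 + 23p + 30.
The cofactor groups again: -30r**2 - 209rp - 80r - 91p**2 + 23p + 30 = -15r(2r + 13p + 6) + (-7p + 5)(2r + 13p + 6); both groups contain (2r + 13p + 6), giving -(15r + 7p - 5)(2r + 13p + 6).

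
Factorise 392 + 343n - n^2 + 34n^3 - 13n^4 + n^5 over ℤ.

(n + 1)(n - 7)(n - 8)(n^2 + n + 7)

By the rational root theorem, n = -1 is a root, giving the factor (n + 1) and quotient n^4 - 14n^3 + 48n^2 - 49n + 392.
Next, n = 7 is a root, so (n - 7) divides it; the quotient is n^3 - 7n^2 - n - 56.
Next, n = 8 is a root, so (n - 8) divides it; the quotient is n^2 + n + 7.
The quadratic n^2 + n + 7 has discriminant -27 < 0 and is irreducible over ℤ.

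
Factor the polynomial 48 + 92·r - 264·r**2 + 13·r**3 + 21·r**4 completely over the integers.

(3·r - 2)·(7·r + 2)·(r + 4)·(r - 3)

Among the possible rational roots, r = -2/7 is a root, so (7·r + 2) divides it; the quotient is 3·r**3 + r**2 - 38·r + 24.
Next, r = 3 is a root, giving the factor (r - 3) and quotient 3·r**2 + 10·r - 8.
The remaining quadratic factors as (3·r - 2)(r + 4).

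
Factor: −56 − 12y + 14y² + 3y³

(3y + 14)(y + 2)(y − 2)

Testing divisors of the constant over divisors of the leading coefficient, y = 2 is a root, giving the factor (y − 2) and quotient 3y² + 20y + 28.
The remaining quadratic factors as (3y + 14)(y + 2).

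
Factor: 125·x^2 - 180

5·(5·x + 6)·(5·x - 6)

Factor out 5, leaving 25·x^2 - 36, which is a difference of two squares.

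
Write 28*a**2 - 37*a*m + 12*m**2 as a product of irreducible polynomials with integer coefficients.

(4*a - 3*m)*(7*a - 4*m)

Group: 7*a*(4*a - 3*m) - 4*m*(4*a - 3*m); both groups contain (4*a - 3*m).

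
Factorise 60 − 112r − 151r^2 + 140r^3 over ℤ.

(4r + 3)(5r − 2)(7r − 10)

Testing divisors of the constant over divisors of the leading coefficient, r = 2/5 is a root, so (5r − 2) divides it; the quotient is 28r^2 − 19r − 30.
The remaining quadratic factors as (7r − 10)(4r + 3).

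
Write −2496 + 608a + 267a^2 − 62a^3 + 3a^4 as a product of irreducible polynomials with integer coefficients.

By the rational root theorem, a = 8/3 is a root, so (3a − 8) is a factor; dividing leaves a^3 − 18a^2 + 41a + 312.
Continuing, a = −3 is a root, so (a + 3) divides it; the quotient is a^2 − 21a + 104.
The remaining quadratic factors as (a − 13)(a − 8).

(3a − 8)(a + 3)(a − 13)(a − 8)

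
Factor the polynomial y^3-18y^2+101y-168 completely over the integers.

Trying the rational-root candidates, y = 8 is a root, so (y-8) is a factor; dividing leaves y^2-10y+21.
The remaining quadratic factors as (y-3)(y-7).

(y-3)(y-7)(y-8)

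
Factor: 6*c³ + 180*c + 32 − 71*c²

(6*c + 1)*(c − 4)*(c − 8)

By the rational root theorem, c = 4 is a root, so (c − 4) divides it; the quotient is 6*c² − 47*c − 8.
The remaining quadratic factors as (6*c + 1)(c − 8).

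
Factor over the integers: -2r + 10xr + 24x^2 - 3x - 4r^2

Group: 3x(8x - 2r - 1) + 2r(8x - 2r - 1); both groups contain (8x - 2r - 1).

(8x - 2r - 1)(3x + 2r)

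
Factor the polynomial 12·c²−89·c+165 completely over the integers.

(3·c−11)·(4·c−15)

Need a pair with product 12·165 = 1980 and sum −89: that's −45 and −44.
Split the middle term: 12·c²−45·c − 44·c+165 = 3·c·(4·c−15) − 11·(4·c−15).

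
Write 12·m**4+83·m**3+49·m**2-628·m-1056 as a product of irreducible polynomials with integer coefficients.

(3·m+8)·(4·m-11)·(m+3)·(m+4)

Testing divisors of the constant over divisors of the leading coefficient, m = -3 is a root, so (m+3) divides it; the quotient is 12·m**3+47·m**2-92·m-352.
Then m = 11/4 is a root, so (4·m-11) divides it; the quotient is 3·m**2+20·m+32.
The remaining quadratic factors as (m+4)(3·m+8).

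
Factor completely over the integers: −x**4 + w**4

(w + x)(w − x)(w**2 + x**2)

(w)⁴ − (x)⁴ = ((w)² − (x)²)((w)² + (x)²); the first factor splits again, the second (w**2 + x**2) is irreducible.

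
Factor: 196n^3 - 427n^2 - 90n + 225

Testing divisors of the constant over divisors of the leading coefficient, n = -5/7 is a root, giving the factor (7n + 5) and quotient 28n^2 - 81n + 45.
The remaining quadratic factors as (7n - 15)(4n - 3).

(4n - 3)(7n + 5)(7n - 15)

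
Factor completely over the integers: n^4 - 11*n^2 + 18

Substitute u = n^2 to get a quadratic in u, then factor.
n^2 - 9 is a difference of squares.
n^2 - 2 is irreducible over ℤ (2 is not a perfect square).

(n + 3)*(n - 3)*(n^2 - 2)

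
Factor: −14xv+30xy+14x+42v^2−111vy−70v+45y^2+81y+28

−(2x−6v+3y+4)(7v−15y−7)

Group: −2x(7v−15y−7) + (6v−3y−4)(7v−15y−7); both groups contain (7v−15y−7).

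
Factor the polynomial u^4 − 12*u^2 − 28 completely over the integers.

Substitute w = u^2 to get a quadratic in w, then factor.
u^2 + 2 is irreducible over ℤ (always positive, so no real roots).
u^2 − 14 is irreducible over ℤ (14 is not a perfect square).

(u^2 + 2)*(u^2 − 14)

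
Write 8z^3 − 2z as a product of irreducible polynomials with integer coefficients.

2z(2z + 1)(2z − 1)

Factor out 2z, leaving 4z^2 − 1, which is a difference of two squares.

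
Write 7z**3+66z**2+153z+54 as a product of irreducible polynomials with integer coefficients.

(7z+3)(z+3)(z+6)

Testing divisors of the constant over divisors of the leading coefficient, z = -3 is a root, so (z+3) is a factor; dividing leaves 7z**2+45z+18.
The remaining quadratic factors as (z+6)(7z+3).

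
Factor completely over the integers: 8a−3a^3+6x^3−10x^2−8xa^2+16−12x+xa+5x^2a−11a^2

(x−a−1)(2x+3a−4)(3x+a+4)

Group: x(6x^2+11xa−4x+3a^2+8a−16) + (−a−1)(6x^2+11xa−4x+3a^2+8a−16); both groups contain (6x^2+11xa−4x+3a^2+8a−16), so (x−a−1) is a factor with cofactor 6x^2+11xa−4x+3a^2+8a−16.
The cofactor groups again: 6x^2+11xa−4x+3a^2+8a−16 = 3x(2x+3a−4) + (a+4)(2x+3a−4); both groups contain (2x+3a−4), giving (3x+a+4)(2x+3a−4).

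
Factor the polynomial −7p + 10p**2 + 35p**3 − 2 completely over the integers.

(7p + 2)(5p**2 − 1)

Group as (35p**3 − 7p) + (10p**2 − 2) = 7p(5p**2 − 1) + 2(5p**2 − 1).
Both groups share the factor (5p**2 − 1).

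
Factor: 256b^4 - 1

(4b + 1)(4b - 1)(16b^2 + 1)

Write as (16b^2)² − (1)², then factor 16b^2 - 1 once more.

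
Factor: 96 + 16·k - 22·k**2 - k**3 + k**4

Testing divisors of the constant over divisors of the leading coefficient, k = -4 is a root, so (k + 4) divides it; the quotient is k**3 - 5·k**2 - 2·k + 24.
Next, k = -2 is a root, so (k + 2) divides it; the quotient is k**2 - 7·k + 12.
The remaining quadratic factors as (k - 4)(k - 3).

(k + 2)·(k + 4)·(k - 3)·(k - 4)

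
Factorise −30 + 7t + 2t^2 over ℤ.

Need a pair with product 2·(−30) = −60 and sum 7: that's 12 and −5.
Split the middle term: 2t^2 + 12t − 5t − 30 = 2t(t + 6) − 5(t + 6).

(2t − 5)(t + 6)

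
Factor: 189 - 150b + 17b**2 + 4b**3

Trying the rational-root candidates, b = 3 is a root, so (b - 3) is a factor; dividing leaves 4b**2 + 29b - 63.
The remaining quadratic factors as (b + 9)(4b - 7).

(4b - 7)(b + 9)(b - 3)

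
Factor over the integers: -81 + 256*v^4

Difference of squares twice: with A = 4*v and B = 3, A⁴ − B⁴ = (A² − B²)(A² + B²), and A² − B² factors again.

(4*v + 3)*(4*v - 3)*(16*v^2 + 9)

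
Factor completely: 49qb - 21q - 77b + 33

(7b - 3)(7q - 11)

Group as (49qb - 21q) + (-77b + 33) = 7q(7b - 3) - 11(7b - 3).
Both groups share the factor (7b - 3).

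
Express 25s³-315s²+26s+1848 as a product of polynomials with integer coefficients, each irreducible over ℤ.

(5s+11)(5s-14)(s-12)

By the rational root theorem, s = 12 is a root, giving the factor (s-12) and quotient 25s²-15s-154.
The remaining quadratic factors as (5s+11)(5s-14).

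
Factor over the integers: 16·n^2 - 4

Every term has a factor of 4. Then 4·n^2 - 1 = (2·n)² − (1)².

4·(2·n + 1)·(2·n - 1)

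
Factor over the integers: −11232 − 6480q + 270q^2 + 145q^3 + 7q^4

Trying the rational-root candidates, q = −12/7 is a root, giving the factor (7q + 12) and quotient q^3 + 19q^2 + 6q − 936.
Continuing, q = 6 is a root, giving the factor (q − 6) and quotient q^2 + 25q + 156.
The remaining quadratic factors as (q + 12)(q + 13).

(7q + 12)(q + 12)(q + 13)(q − 6)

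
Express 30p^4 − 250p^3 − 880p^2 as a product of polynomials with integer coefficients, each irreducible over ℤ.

Pull out the common factor 10p^2, then factor the remaining trinomial.

10p^2(3p + 8)(p − 11)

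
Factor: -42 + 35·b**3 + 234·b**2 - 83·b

Trying the rational-root candidates, b = 3/5 is a root, so (5·b - 3) is a factor; dividing leaves 7·b**2 + 51·b + 14.
The remaining quadratic factors as (b + 7)(7·b + 2).

(5·b - 3)·(7·b + 2)·(b + 7)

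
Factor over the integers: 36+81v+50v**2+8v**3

(2v+3)(4v+3)(v+4)

Trying the rational-root candidates, v = -3/4 is a root, giving the factor (4v+3) and quotient 2v**2+11v+12.
The remaining quadratic factors as (v+4)(2v+3).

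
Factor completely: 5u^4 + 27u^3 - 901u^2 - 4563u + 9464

(5u - 8)(u + 13)(u + 7)(u - 13)

Among the possible rational roots, u = -7 is a root, giving the factor (u + 7) and quotient 5u^3 - 8u^2 - 845u + 1352.
Continuing, u = -13 is a root, so (u + 13) is a factor; dividing leaves 5u^2 - 73u + 104.
The remaining quadratic factors as (u - 13)(5u - 8).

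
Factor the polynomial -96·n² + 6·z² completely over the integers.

Every term has a factor of 6. Then z² - 16·n² = (z)² − (4·n)².

6·(z - 4·n)·(z + 4·n)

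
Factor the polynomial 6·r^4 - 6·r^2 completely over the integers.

6·r^2·(r + 1)·(r - 1)

Factor out 6·r^2, leaving r^2 - 1, which is a difference of two squares.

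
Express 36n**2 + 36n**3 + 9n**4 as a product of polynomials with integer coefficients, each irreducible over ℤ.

Factor out 9n**2 first: what remains is n**2 + 4n + 4.
Recognize a perfect-square trinomial with the parts 2 and n.

9n**2(n + 2)**2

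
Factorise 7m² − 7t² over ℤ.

Every term has a factor of 7. Then m² − t² = (m)² − (t)².

7(m + t)(m − t)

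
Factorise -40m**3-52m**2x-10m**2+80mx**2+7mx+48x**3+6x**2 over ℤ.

Group: 2m(-20m**2-16mx-5m+48x**2+6x) + x(-20m**2-16mx-5m+48x**2+6x); both groups contain (-20m**2-16mx-5m+48x**2+6x), so (2m+x) is a factor with cofactor -20m**2-16mx-5m+48x**2+6x.
The cofactor groups again: -20m**2-16mx-5m+48x**2+6x = -4m(5m-6x) + (-8x-1)(5m-6x); both groups contain (5m-6x), giving -(4m+8x+1)(5m-6x).

-(2m+x)(4m+8x+1)(5m-6x)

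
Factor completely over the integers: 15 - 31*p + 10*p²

(2*p - 5)*(5*p - 3)

Need a pair with product 10·15 = 150 and sum -31: that's -6 and -25.
Split the middle term: 10*p² - 6*p - 25*p + 15 = 2*p*(5*p - 3) - 5*(5*p - 3).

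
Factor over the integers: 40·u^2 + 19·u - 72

Need a pair with product 40·(-72) = -2880 and sum 19: that's 64 and -45.
Split the middle term: 40·u^2 + 64·u - 45·u - 72 = 8·u·(5·u + 8) - 9·(5·u + 8).

(5·u + 8)·(8·u - 9)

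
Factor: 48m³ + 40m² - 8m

Pull out the common factor 8m, then factor the remaining trinomial.

8m(6m - 1)(m + 1)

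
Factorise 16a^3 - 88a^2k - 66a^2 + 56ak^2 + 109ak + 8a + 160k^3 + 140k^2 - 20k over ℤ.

(2a - 5k)(8a + 8k - 1)(a - 4k - 4)

Group: 2a(8a^2 - 24ak - 33a - 32k^2 - 28k + 4) - 5k(8a^2 - 24ak - 33a - 32k^2 - 28k + 4); both groups contain (8a^2 - 24ak - 33a - 32k^2 - 28k + 4), so (2a - 5k) is a factor with cofactor 8a^2 - 24ak - 33a - 32k^2 - 28k + 4.
The cofactor groups again: 8a^2 - 24ak - 33a - 32k^2 - 28k + 4 = a(8a + 8k - 1) + (-4k - 4)(8a + 8k - 1); both groups contain (8a + 8k - 1), giving (a - 4k - 4)(8a + 8k - 1).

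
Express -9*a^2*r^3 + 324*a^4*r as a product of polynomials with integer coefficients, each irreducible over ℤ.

9*a^2*r*(6*a + r)*(6*a - r)

Every term has a factor of 9*a^2*r. Then 36*a^2 - r^2 = (6*a)² − (r)².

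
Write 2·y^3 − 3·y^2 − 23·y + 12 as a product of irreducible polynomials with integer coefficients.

(2·y − 1)·(y + 3)·(y − 4)

By the rational root theorem, y = 1/2 is a root, so (2·y − 1) divides it; the quotient is y^2 − y − 12.
The remaining quadratic factors as (y − 4)(y + 3).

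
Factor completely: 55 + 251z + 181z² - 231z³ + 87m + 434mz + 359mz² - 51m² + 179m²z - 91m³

Group: 13m(-7m² + 10mz + 2m + 33z² + 26z + 5) + (-7z + 11)(-7m² + 10mz + 2m + 33z² + 26z + 5); both groups contain (-7m² + 10mz + 2m + 33z² + 26z + 5), so (13m - 7z + 11) is a factor with cofactor -7m² + 10mz + 2m + 33z² + 26z + 5.
The cofactor groups again: -7m² + 10mz + 2m + 33z² + 26z + 5 = -m(7m + 11z + 5) + (3z + 1)(7m + 11z + 5); both groups contain (7m + 11z + 5), giving -(m - 3z - 1)(7m + 11z + 5).

-(13m - 7z + 11)(7m + 11z + 5)(m - 3z - 1)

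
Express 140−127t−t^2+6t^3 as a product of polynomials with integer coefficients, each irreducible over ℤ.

(6t−7)(t+5)(t−4)

Testing divisors of the constant over divisors of the leading coefficient, t = 7/6 is a root, so (6t−7) is a factor; dividing leaves t^2+t−20.
The remaining quadratic factors as (t+5)(t−4).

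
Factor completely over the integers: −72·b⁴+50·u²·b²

2·b²·(5·u−6·b)·(5·u+6·b)

Pull out the common factor 2·b²; 25·u²−36·b² is a difference of squares.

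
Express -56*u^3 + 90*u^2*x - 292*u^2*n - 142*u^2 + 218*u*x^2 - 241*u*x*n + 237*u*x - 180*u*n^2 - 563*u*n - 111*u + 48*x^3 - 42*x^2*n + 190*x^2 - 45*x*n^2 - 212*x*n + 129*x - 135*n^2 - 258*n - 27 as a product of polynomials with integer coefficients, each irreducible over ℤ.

-(4*u + x + 3)*(7*u + 8*x + 5*n + 9)*(2*u - 6*x + 9*n + 1)

Group: 2*u*(-28*u^2 - 39*u*x - 20*u*n - 57*u - 8*x^2 - 5*x*n - 33*x - 15*n - 27) + (-6*x + 9*n + 1)*(-28*u^2 - 39*u*x - 20*u*n - 57*u - 8*x^2 - 5*x*n - 33*x - 15*n - 27); both groups contain (-28*u^2 - 39*u*x - 20*u*n - 57*u - 8*x^2 - 5*x*n - 33*x - 15*n - 27), so (2*u - 6*x + 9*n + 1) is a factor with cofactor -28*u^2 - 39*u*x - 20*u*n - 57*u - 8*x^2 - 5*x*n - 33*x - 15*n - 27.
The cofactor groups again: -28*u^2 - 39*u*x - 20*u*n - 57*u - 8*x^2 - 5*x*n - 33*x - 15*n - 27 = -4*u*(7*u + 8*x + 5*n + 9) + (-x - 3)*(7*u + 8*x + 5*n + 9); both groups contain (7*u + 8*x + 5*n + 9), giving -(4*u + x + 3)*(7*u + 8*x + 5*n + 9).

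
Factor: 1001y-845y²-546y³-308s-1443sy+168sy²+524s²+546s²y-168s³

-(14s+14y-11)(3s-3y-7)(4s-13y)

Group: 14s(-12s²+51sy+28s-39y²-91y) + (14y-11)(-12s²+51sy+28s-39y²-91y); both groups contain (-12s²+51sy+28s-39y²-91y), so (14s+14y-11) is a factor with cofactor -12s²+51sy+28s-39y²-91y.
The cofactor groups again: -12s²+51sy+28s-39y²-91y = -4s(3s-3y-7) + 13y(3s-3y-7); both groups contain (3s-3y-7), giving -(4s-13y)(3s-3y-7).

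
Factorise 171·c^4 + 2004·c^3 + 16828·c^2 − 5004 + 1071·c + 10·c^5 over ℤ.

By the rational root theorem, c = −3/5 is a root, giving the factor (5·c + 3) and quotient 2·c^4 + 33·c^3 + 381·c^2 + 3137·c − 1668.
Next, c = 1/2 is a root, so (2·c − 1) divides it; the quotient is c^3 + 17·c^2 + 199·c + 1668.
Then c = −12 is a root, so (c + 12) is a factor; dividing leaves c^2 + 5·c + 139.
The quadratic c^2 + 5·c + 139 has discriminant −531 < 0 and is irreducible over ℤ.

(2·c − 1)·(5·c + 3)·(c + 12)·(c^2 + 5·c + 139)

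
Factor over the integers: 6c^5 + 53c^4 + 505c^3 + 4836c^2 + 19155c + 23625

(2c + 9)(3c + 7)(c + 5)(c^2 - 3c + 75)

Among the possible rational roots, c = -5 is a root, so (c + 5) divides it; the quotient is 6c^4 + 23c^3 + 390c^2 + 2886c + 4725.
Next, c = -7/3 is a root, so (3c + 7) divides it; the quotient is 2c^3 + 3c^2 + 123c + 675.
Next, c = -9/2 is a root, giving the factor (2c + 9) and quotient c^2 - 3c + 75.
The quadratic c^2 - 3c + 75 has discriminant -291 < 0 and is irreducible over ℤ.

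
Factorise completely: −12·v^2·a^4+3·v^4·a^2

3·a^2·v^2·(v−2·a)·(v+2·a)

Factor out 3·v^2·a^2, leaving v^2−4·a^2, which is a difference of two squares.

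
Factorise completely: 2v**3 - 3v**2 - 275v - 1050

Among the possible rational roots, v = 14 is a root, giving the factor (v - 14) and quotient 2v**2 + 25v + 75.
The remaining quadratic factors as (v + 5)(2v + 15).

(2v + 15)(v + 5)(v - 14)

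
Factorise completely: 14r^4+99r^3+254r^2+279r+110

(2r+5)(7r+11)(r+1)(r+2)

Among the possible rational roots, r = -2 is a root, giving the factor (r+2) and quotient 14r^3+71r^2+112r+55.
Then r = -5/2 is a root, so (2r+5) is a factor; dividing leaves 7r^2+18r+11.
The remaining quadratic factors as (7r+11)(r+1).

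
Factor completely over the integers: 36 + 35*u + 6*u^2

(2*u + 9)*(3*u + 4)

Need a pair with product 6·36 = 216 and sum 35: that's 8 and 27.
Split the middle term: 6*u^2 + 8*u + 27*u + 36 = 2*u*(3*u + 4) + 9*(3*u + 4).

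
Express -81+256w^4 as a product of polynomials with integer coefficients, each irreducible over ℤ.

Difference of squares twice: with A = 4w and B = 3, A⁴ − B⁴ = (A² − B²)(A² + B²), and A² − B² factors again.

(4w+3)(4w-3)(16w^2+9)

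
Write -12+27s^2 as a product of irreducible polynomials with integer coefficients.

3(3s+2)(3s-2)

Pull out the common factor 3; 9s^2-4 is a difference of squares.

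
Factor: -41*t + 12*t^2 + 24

Need a pair with product 12·24 = 288 and sum -41: that's -9 and -32.
Split the middle term: 12*t^2 - 9*t - 32*t + 24 = 3*t*(4*t - 3) - 8*(4*t - 3).

(3*t - 8)*(4*t - 3)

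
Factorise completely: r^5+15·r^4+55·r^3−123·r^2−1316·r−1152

By the rational root theorem, r = −1 is a root, so (r+1) is a factor; dividing leaves r^4+14·r^3+41·r^2−164·r−1152.
Then r = −9 is a root, so (r+9) divides it; the quotient is r^3+5·r^2−4·r−128.
Next, r = 4 is a root, so (r−4) divides it; the quotient is r^2+9·r+32.
The quadratic r^2+9·r+32 has discriminant −47 < 0 and is irreducible over ℤ.

(r+1)·(r+9)·(r−4)·(r^2+9·r+32)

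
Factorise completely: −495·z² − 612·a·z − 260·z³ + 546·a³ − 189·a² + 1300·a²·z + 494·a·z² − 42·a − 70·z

Group: 3·a·(182·a² + 130·a·z − 63·a − 52·z² − 99·z − 14) + 5·z·(182·a² + 130·a·z − 63·a − 52·z² − 99·z − 14); both groups contain (182·a² + 130·a·z − 63·a − 52·z² − 99·z − 14), so (3·a + 5·z) is a factor with cofactor 182·a² + 130·a·z − 63·a − 52·z² − 99·z − 14.
The cofactor groups again: 182·a² + 130·a·z − 63·a − 52·z² − 99·z − 14 = 13·a·(14·a − 4·z − 7) + (13·z + 2)·(14·a − 4·z − 7); both groups contain (14·a − 4·z − 7), giving (13·a + 13·z + 2)·(14·a − 4·z − 7).

(13·a + 13·z + 2)·(14·a − 4·z − 7)·(3·a + 5·z)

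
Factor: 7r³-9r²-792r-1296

By the rational root theorem, r = 12 is a root, so (r-12) divides it; the quotient is 7r²+75r+108.
The remaining quadratic factors as (r+9)(7r+12).

(7r+12)(r+9)(r-12)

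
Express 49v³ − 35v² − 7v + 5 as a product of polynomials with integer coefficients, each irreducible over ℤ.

(7v − 5)(7v² − 1)

Group as (49v³ − 7v) + (−35v² + 5) = 7v(7v² − 1) − 5(7v² − 1).
Both groups share the factor (7v² − 1).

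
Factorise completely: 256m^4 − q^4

Write as (16m^2)² − (q^2)², then factor 16m^2 − q^2 once more.

(4m + q)(4m − q)(16m^2 + q^2)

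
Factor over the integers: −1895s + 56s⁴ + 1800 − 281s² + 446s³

(2s + 5)(4s − 5)(7s − 9)(s + 8)

Testing divisors of the constant over divisors of the leading coefficient, s = −8 is a root, so (s + 8) is a factor; dividing leaves 56s³ − 2s² − 265s + 225.
Continuing, s = 5/4 is a root, giving the factor (4s − 5) and quotient 14s² + 17s − 45.
The remaining quadratic factors as (2s + 5)(7s − 9).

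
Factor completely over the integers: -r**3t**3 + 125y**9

Recognize a difference of cubes with the parts 5y**3 and rt.

-(rt - 5y**3)(r**2t**2 + 5rty**3 + 25y**6)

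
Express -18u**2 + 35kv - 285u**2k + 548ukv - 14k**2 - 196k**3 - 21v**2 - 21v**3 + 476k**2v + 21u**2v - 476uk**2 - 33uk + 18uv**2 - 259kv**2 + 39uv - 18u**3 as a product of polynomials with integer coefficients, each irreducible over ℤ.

Group: u(-18u**2 - 33uk + 39uv - 14k**2 + 35kv - 21v**2) + (14k + v + 1)(-18u**2 - 33uk + 39uv - 14k**2 + 35kv - 21v**2); both groups contain (-18u**2 - 33uk + 39uv - 14k**2 + 35kv - 21v**2), so (u + 14k + v + 1) is a factor with cofactor -18u**2 - 33uk + 39uv - 14k**2 + 35kv - 21v**2.
The cofactor groups again: -18u**2 - 33uk + 39uv - 14k**2 + 35kv - 21v**2 = -3u(6u + 7k - 7v) + (-2k + 3v)(6u + 7k - 7v); both groups contain (6u + 7k - 7v), giving -(3u + 2k - 3v)(6u + 7k - 7v).

-(u + 14k + v + 1)(3u + 2k - 3v)(6u + 7k - 7v)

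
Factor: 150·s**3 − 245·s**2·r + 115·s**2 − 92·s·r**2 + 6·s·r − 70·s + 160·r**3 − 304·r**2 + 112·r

Group: 5·s·(30·s**2 − s·r + 23·s − 20·r**2 + 38·r − 14) − 8·r·(30·s**2 − s·r + 23·s − 20·r**2 + 38·r − 14); both groups contain (30·s**2 − s·r + 23·s − 20·r**2 + 38·r − 14), so (5·s − 8·r) is a factor with cofactor 30·s**2 − s·r + 23·s − 20·r**2 + 38·r − 14.
The cofactor groups again: 30·s**2 − s·r + 23·s − 20·r**2 + 38·r − 14 = 6·s·(5·s + 4·r − 2) + (−5·r + 7)·(5·s + 4·r − 2); both groups contain (5·s + 4·r − 2), giving (6·s − 5·r + 7)·(5·s + 4·r − 2).

(6·s − 5·r + 7)·(5·s − 8·r)·(5·s + 4·r − 2)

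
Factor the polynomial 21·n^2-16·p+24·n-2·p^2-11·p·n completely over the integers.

-(2·p-3·n)·(p+7·n+8)

Group: -2·p·(p+7·n+8) + 3·n·(p+7·n+8); both groups contain (p+7·n+8).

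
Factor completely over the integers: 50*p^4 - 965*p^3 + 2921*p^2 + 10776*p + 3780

(2*p - 15)*(5*p + 2)*(5*p + 9)*(p - 14)

By the rational root theorem, p = 15/2 is a root, so (2*p - 15) is a factor; dividing leaves 25*p^3 - 295*p^2 - 752*p - 252.
Next, p = -9/5 is a root, giving the factor (5*p + 9) and quotient 5*p^2 - 68*p - 28.
The remaining quadratic factors as (p - 14)(5*p + 2).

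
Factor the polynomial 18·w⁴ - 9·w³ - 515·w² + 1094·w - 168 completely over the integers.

(3·w - 7)·(6·w - 1)·(w + 6)·(w - 4)

Trying the rational-root candidates, w = 1/6 is a root, so (6·w - 1) divides it; the quotient is 3·w³ - w² - 86·w + 168.
Continuing, w = -6 is a root, so (w + 6) is a factor; dividing leaves 3·w² - 19·w + 28.
The remaining quadratic factors as (w - 4)(3·w - 7).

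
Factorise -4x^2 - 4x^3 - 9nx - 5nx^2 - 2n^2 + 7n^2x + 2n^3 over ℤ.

Group: 2n(n^2 + 3nx - n - 4x^2 - 4x) + x(n^2 + 3nx - n - 4x^2 - 4x); both groups contain (n^2 + 3nx - n - 4x^2 - 4x), so (2n + x) is a factor with cofactor n^2 + 3nx - n - 4x^2 - 4x.
The cofactor groups again: n^2 + 3nx - n - 4x^2 - 4x = n(n - x - 1) + 4x(n - x - 1); both groups contain (n - x - 1), giving (n + 4x)(n - x - 1).

(2n + x)(n + 4x)(n - x - 1)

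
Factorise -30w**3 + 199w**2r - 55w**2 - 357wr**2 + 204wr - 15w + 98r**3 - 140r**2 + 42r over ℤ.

-(5w - 14r)(2w - 7r + 3)(3w - r + 1)

Group: 3w(-10w**2 + 63wr - 15w - 98r**2 + 42r) + (-r + 1)(-10w**2 + 63wr - 15w - 98r**2 + 42r); both groups contain (-10w**2 + 63wr - 15w - 98r**2 + 42r), so (3w - r + 1) is a factor with cofactor -10w**2 + 63wr - 15w - 98r**2 + 42r.
The cofactor groups again: -10w**2 + 63wr - 15w - 98r**2 + 42r = -2w(5w - 14r) + (7r - 3)(5w - 14r); both groups contain (5w - 14r), giving -(2w - 7r + 3)(5w - 14r).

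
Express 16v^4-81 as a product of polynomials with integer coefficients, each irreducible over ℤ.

(2v+3)(2v-3)(4v^2+9)

Write as (4v^2)² − (9)², then factor 4v^2-9 once more.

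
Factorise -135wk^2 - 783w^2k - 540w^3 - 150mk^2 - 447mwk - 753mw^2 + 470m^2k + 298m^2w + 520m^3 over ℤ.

(4m - 5w - k)(10m + 9w)(13m + 12w + 15k)

Group: 13m(40m^2 - 14mw - 10mk - 45w^2 - 9wk) + (12w + 15k)(40m^2 - 14mw - 10mk - 45w^2 - 9wk); both groups contain (40m^2 - 14mw - 10mk - 45w^2 - 9wk), so (13m + 12w + 15k) is a factor with cofactor 40m^2 - 14mw - 10mk - 45w^2 - 9wk.
The cofactor groups again: 40m^2 - 14mw - 10mk - 45w^2 - 9wk = 10m(4m - 5w - k) + 9w(4m - 5w - k); both groups contain (4m - 5w - k), giving (10m + 9w)(4m - 5w - k).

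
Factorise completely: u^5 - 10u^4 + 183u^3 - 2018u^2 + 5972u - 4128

(u - 1)(u - 3)(u - 8)(u^2 + 2u + 172)

Testing divisors of the constant over divisors of the leading coefficient, u = 8 is a root, so (u - 8) divides it; the quotient is u^4 - 2u^3 + 167u^2 - 682u + 516.
Continuing, u = 3 is a root, so (u - 3) divides it; the quotient is u^3 + u^2 + 170u - 172.
Then u = 1 is a root, so (u - 1) is a factor; dividing leaves u^2 + 2u + 172.
The quadratic u^2 + 2u + 172 has discriminant -684 < 0 and is irreducible over ℤ.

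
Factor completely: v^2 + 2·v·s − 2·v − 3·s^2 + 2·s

(v − s)·(v + 3·s − 2)

Group: v·(v + 3·s − 2) − s·(v + 3·s − 2); both groups contain (v + 3·s − 2).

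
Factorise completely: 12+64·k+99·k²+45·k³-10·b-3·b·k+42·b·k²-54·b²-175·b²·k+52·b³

(13·b+5·k+6)·(4·b-3·k-2)·(b-3·k-1)

Group: 13·b·(4·b²-15·b·k-6·b+9·k²+9·k+2) + (5·k+6)·(4·b²-15·b·k-6·b+9·k²+9·k+2); both groups contain (4·b²-15·b·k-6·b+9·k²+9·k+2), so (13·b+5·k+6) is a factor with cofactor 4·b²-15·b·k-6·b+9·k²+9·k+2.
The cofactor groups again: 4·b²-15·b·k-6·b+9·k²+9·k+2 = 4·b·(b-3·k-1) + (-3·k-2)·(b-3·k-1); both groups contain (b-3·k-1), giving (4·b-3·k-2)·(b-3·k-1).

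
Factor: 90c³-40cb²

Pull out the common factor 10c; 9c²-4b² is a difference of squares.

10c(3c-2b)(3c+2b)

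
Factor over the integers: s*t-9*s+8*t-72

(s+8)*(t-9)

Group as (s*t-9*s) + (8*t-72) = s*(t-9) + 8*(t-9).
Both groups share the factor (t-9).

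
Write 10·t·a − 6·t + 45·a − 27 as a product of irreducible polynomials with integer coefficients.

(2·t + 9)·(5·a − 3)

Group as (10·t·a − 6·t) + (45·a − 27) = 2·t·(5·a − 3) + 9·(5·a − 3).
Both groups share the factor (5·a − 3).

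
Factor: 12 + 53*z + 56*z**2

Need a pair with product 56·12 = 672 and sum 53: that's 21 and 32.
Split the middle term: 56*z**2 + 21*z + 32*z + 12 = 7*z*(8*z + 3) + 4*(8*z + 3).

(7*z + 4)*(8*z + 3)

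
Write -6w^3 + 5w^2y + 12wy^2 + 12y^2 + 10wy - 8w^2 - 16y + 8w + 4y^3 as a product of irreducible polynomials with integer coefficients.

Group: w(-6w^2 - 7wy - 8w - 2y^2 - 6y + 8) - 2y(-6w^2 - 7wy - 8w - 2y^2 - 6y + 8); both groups contain (-6w^2 - 7wy - 8w - 2y^2 - 6y + 8), so (w - 2y) is a factor with cofactor -6w^2 - 7wy - 8w - 2y^2 - 6y + 8.
The cofactor groups again: -6w^2 - 7wy - 8w - 2y^2 - 6y + 8 = -2w(3w + 2y - 2) + (-y - 4)(3w + 2y - 2); both groups contain (3w + 2y - 2), giving -(2w + y + 4)(3w + 2y - 2).

-(2w + y + 4)(3w + 2y - 2)(w - 2y)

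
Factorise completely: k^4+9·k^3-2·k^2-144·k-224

Trying the rational-root candidates, k = -2 is a root, so (k+2) is a factor; dividing leaves k^3+7·k^2-16·k-112.
Continuing, k = 4 is a root, so (k-4) is a factor; dividing leaves k^2+11·k+28.
The remaining quadratic factors as (k+4)(k+7).

(k+2)·(k+4)·(k+7)·(k-4)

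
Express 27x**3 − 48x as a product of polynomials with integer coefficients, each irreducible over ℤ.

Factor out 3x, leaving 9x**2 − 16, which is a difference of two squares.

3x(3x + 4)(3x − 4)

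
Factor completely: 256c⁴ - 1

Difference of squares twice: with A = 4c and B = 1, A⁴ − B⁴ = (A² − B²)(A² + B²), and A² − B² factors again.

(4c + 1)(4c - 1)(16c² + 1)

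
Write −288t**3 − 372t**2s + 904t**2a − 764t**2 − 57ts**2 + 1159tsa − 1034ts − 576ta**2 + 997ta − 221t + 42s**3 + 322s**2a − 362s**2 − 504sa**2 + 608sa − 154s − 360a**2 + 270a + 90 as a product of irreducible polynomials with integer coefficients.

Group: 4t(−72t**2 − 111ts + 64ta − 29t − 42s**2 + 56sa − 16s + 40a + 10) + (−s − 9a + 9)(−72t**2 − 111ts + 64ta − 29t − 42s**2 + 56sa − 16s + 40a + 10); both groups contain (−72t**2 − 111ts + 64ta − 29t − 42s**2 + 56sa − 16s + 40a + 10), so (4t − s − 9a + 9) is a factor with cofactor −72t**2 − 111ts + 64ta − 29t − 42s**2 + 56sa − 16s + 40a + 10.
The cofactor groups again: −72t**2 − 111ts + 64ta − 29t − 42s**2 + 56sa − 16s + 40a + 10 = −8t(9t + 6s − 8a − 2) + (−7s − 5)(9t + 6s − 8a − 2); both groups contain (9t + 6s − 8a − 2), giving −(8t + 7s + 5)(9t + 6s − 8a − 2).

−(9t + 6s − 8a − 2)(4t − s − 9a + 9)(8t + 7s + 5)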